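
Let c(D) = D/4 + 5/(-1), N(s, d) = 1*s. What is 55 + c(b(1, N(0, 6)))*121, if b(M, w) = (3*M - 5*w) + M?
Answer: -429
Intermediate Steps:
N(s, d) = s
b(M, w) = -5*w + 4*M (b(M, w) = (-5*w + 3*M) + M = -5*w + 4*M)
c(D) = -5 + D/4 (c(D) = D*(1/4) + 5*(-1) = D/4 - 5 = -5 + D/4)
55 + c(b(1, N(0, 6)))*121 = 55 + (-5 + (-5*0 + 4*1)/4)*121 = 55 + (-5 + (0 + 4)/4)*121 = 55 + (-5 + (1/4)*4)*121 = 55 + (-5 + 1)*121 = 55 - 4*121 = 55 - 484 = -429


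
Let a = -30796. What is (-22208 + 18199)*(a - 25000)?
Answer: 223686164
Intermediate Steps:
(-22208 + 18199)*(a - 25000) = (-22208 + 18199)*(-30796 - 25000) = -4009*(-55796) = 223686164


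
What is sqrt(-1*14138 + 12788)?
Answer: 15*I*sqrt(6) ≈ 36.742*I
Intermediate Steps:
sqrt(-1*14138 + 12788) = sqrt(-14138 + 12788) = sqrt(-1350) = 15*I*sqrt(6)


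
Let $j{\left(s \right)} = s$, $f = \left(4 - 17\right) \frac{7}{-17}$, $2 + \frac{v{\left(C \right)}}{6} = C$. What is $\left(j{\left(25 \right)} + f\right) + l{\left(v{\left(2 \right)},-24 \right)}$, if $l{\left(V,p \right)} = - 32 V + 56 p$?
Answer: $- \frac{22332}{17} \approx -1313.6$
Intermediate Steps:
$v{\left(C \right)} = -12 + 6 C$
$f = \frac{91}{17}$ ($f = - 13 \cdot 7 \left(- \frac{1}{17}\right) = \left(-13\right) \left(- \frac{7}{17}\right) = \frac{91}{17} \approx 5.3529$)
$\left(j{\left(25 \right)} + f\right) + l{\left(v{\left(2 \right)},-24 \right)} = \left(25 + \frac{91}{17}\right) - \left(1344 + 32 \left(-12 + 6 \cdot 2\right)\right) = \frac{516}{17} - \left(1344 + 32 \left(-12 + 12\right)\right) = \frac{516}{17} - 1344 = - \frac{22332}{17}$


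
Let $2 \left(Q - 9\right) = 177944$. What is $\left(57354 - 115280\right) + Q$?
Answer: $31055$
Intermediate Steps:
$Q = 88981$ ($Q = 9 + \frac{1}{2} \cdot 177944 = 9 + 88972 = 88981$)
$\left(57354 - 115280\right) + Q = \left(57354 - 115280\right) + 88981 = -57926 + 88981 = 31055$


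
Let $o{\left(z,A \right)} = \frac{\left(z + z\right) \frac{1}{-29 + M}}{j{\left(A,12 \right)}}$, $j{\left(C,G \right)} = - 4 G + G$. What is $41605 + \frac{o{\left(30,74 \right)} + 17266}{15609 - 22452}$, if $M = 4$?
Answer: $\frac{4270286234}{102645} \approx 41603.0$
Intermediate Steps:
$j{\left(C,G \right)} = - 3 G$
$o{\left(z,A \right)} = \frac{z}{450}$ ($o{\left(z,A \right)} = \frac{\left(z + z\right) \frac{1}{-29 + 4}}{\left(-3\right) 12} = \frac{2 z \frac{1}{-25}}{-36} = 2 z \left(- \frac{1}{25}\right) \left(- \frac{1}{36}\right) = - \frac{2 z}{25} \left(- \frac{1}{36}\right) = \frac{z}{450}$)
$41605 + \frac{o{\left(30,74 \right)} + 17266}{15609 - 22452} = 41605 + \frac{\frac{1}{450} \cdot 30 + 17266}{15609 - 22452} = 41605 + \frac{\frac{1}{15} + 17266}{-6843} = 41605 + \frac{258991}{15} \left(- \frac{1}{6843}\right) = 41605 - \frac{258991}{102645} = \frac{4270286234}{102645}$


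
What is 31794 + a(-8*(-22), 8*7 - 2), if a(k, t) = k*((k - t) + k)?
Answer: 84242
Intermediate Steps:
a(k, t) = k*(-t + 2*k)
31794 + a(-8*(-22), 8*7 - 2) = 31794 + (-8*(-22))*(-(8*7 - 2) + 2*(-8*(-22))) = 31794 + 176*(-(56 - 2) + 2*176) = 31794 + 176*(-1*54 + 352) = 31794 + 176*(-54 + 352) = 31794 + 176*298 = 31794 + 52448 = 84242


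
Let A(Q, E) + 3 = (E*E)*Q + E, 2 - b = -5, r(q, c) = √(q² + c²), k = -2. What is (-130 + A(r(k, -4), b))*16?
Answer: -2016 + 1568*√5 ≈ 1490.2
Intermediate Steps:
r(q, c) = √(c² + q²)
b = 7 (b = 2 - 1*(-5) = 2 + 5 = 7)
A(Q, E) = -3 + E + Q*E² (A(Q, E) = -3 + ((E*E)*Q + E) = -3 + (E²*Q + E) = -3 + (Q*E² + E) = -3 + (E + Q*E²) = -3 + E + Q*E²)
(-130 + A(r(k, -4), b))*16 = (-130 + (-3 + 7 + √((-4)² + (-2)²)*7²))*16 = (-130 + (-3 + 7 + √(16 + 4)*49))*16 = (-130 + (-3 + 7 + √20*49))*16 = (-130 + (-3 + 7 + (2*√5)*49))*16 = (-130 + (-3 + 7 + 98*√5))*16 = (-130 + (4 + 98*√5))*16 = (-126 + 98*√5)*16 = -2016 + 1568*√5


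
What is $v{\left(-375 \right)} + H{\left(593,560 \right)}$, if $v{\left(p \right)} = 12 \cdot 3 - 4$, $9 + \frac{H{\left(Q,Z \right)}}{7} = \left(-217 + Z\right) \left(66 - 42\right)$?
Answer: $57593$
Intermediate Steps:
$H{\left(Q,Z \right)} = -36519 + 168 Z$ ($H{\left(Q,Z \right)} = -63 + 7 \left(-217 + Z\right) \left(66 - 42\right) = -63 + 7 \left(-217 + Z\right) 24 = -63 + 7 \left(-5208 + 24 Z\right) = -63 + \left(-36456 + 168 Z\right) = -36519 + 168 Z$)
$v{\left(p \right)} = 32$ ($v{\left(p \right)} = 36 - 4 = 32$)
$v{\left(-375 \right)} + H{\left(593,560 \right)} = 32 + \left(-36519 + 168 \cdot 560\right) = 32 + \left(-36519 + 94080\right) = 32 + 57561 = 57593$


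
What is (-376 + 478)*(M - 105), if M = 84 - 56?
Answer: -7854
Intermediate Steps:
M = 28
(-376 + 478)*(M - 105) = (-376 + 478)*(28 - 105) = 102*(-77) = -7854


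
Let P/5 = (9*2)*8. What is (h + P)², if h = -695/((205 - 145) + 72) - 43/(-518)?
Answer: 597225277105249/1168819344 ≈ 5.1096e+5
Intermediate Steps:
h = -177167/34188 (h = -695/(60 + 72) - 43*(-1/518) = -695/132 + 43/518 = -177167/34188 ≈ -5.1821)
P = 720 (P = 5*((9*2)*8) = 5*(18*8) = 5*144 = 720)
(h + P)² = (-177167/34188 + 720)² = (24438193/34188)² = 597225277105249/1168819344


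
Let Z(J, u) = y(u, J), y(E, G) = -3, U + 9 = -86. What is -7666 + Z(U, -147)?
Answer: -7669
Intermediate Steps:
U = -95 (U = -9 - 86 = -95)
Z(J, u) = -3
-7666 + Z(U, -147) = -7666 - 3 = -7669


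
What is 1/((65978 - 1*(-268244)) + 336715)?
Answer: 1/670937 ≈ 1.4905e-6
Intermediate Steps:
1/((65978 - 1*(-268244)) + 336715) = 1/((65978 + 268244) + 336715) = 1/(334222 + 336715) = 1/670937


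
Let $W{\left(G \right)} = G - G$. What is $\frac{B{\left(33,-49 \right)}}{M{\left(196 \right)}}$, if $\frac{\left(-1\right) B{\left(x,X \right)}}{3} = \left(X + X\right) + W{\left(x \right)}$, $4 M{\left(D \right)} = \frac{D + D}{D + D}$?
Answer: $1176$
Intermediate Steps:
$W{\left(G \right)} = 0$
$M{\left(D \right)} = \frac{1}{4}$ ($M{\left(D \right)} = \frac{\left(D + D\right) \frac{1}{D + D}}{4} = \frac{2 D \frac{1}{2 D}}{4} = \frac{1}{4} \cdot 1 = \frac{1}{4}$)
$B{\left(x,X \right)} = - 6 X$ ($B{\left(x,X \right)} = - 3 \left(\left(X + X\right) + 0\right) = - 3 \left(2 X + 0\right) = - 3 \cdot 2 X = - 6 X$)
$\frac{B{\left(33,-49 \right)}}{M{\left(196 \right)}} = \left(-6\right) \left(-49\right) \frac{1}{\frac{1}{4}} = 294 \cdot 4 = 1176$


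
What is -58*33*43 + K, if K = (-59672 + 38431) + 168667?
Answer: 65124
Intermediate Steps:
K = 147426 (K = -21241 + 168667 = 147426)
-58*33*43 + K = -58*33*43 + 147426 = -1914*43 + 147426 = -82302 + 147426 = 65124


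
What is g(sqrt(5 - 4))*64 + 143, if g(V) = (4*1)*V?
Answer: 399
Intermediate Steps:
g(V) = 4*V
g(sqrt(5 - 4))*64 + 143 = (4*sqrt(5 - 4))*64 + 143 = (4*sqrt(1))*64 + 143 = (4*1)*64 + 143 = 4*64 + 143 = 256 + 143 = 399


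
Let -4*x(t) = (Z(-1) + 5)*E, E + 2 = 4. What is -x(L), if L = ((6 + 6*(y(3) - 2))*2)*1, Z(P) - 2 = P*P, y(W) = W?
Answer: 4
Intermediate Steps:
E = 2 (E = -2 + 4 = 2)
Z(P) = 2 + P² (Z(P) = 2 + P*P = 2 + P²)
L = 24 (L = ((6 + 6*(3 - 2))*2)*1 = ((6 + 6*1)*2)*1 = ((6 + 6)*2)*1 = (12*2)*1 = 24*1 = 24)
x(t) = -4 (x(t) = -((2 + (-1)²) + 5)*2/4 = -((2 + 1) + 5)*2/4 = -(3 + 5)*2/4 = -2*2 = -¼*16 = -4)
-x(L) = -1*(-4) = 4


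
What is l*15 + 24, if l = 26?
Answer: 414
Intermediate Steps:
l*15 + 24 = 26*15 + 24 = 390 + 24 = 414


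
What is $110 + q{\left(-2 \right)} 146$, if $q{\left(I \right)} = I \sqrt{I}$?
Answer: $110 - 292 i \sqrt{2} \approx 110.0 - 412.95 i$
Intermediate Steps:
$q{\left(I \right)} = I^{\frac{3}{2}}$
$110 + q{\left(-2 \right)} 146 = 110 + \left(-2\right)^{\frac{3}{2}} \cdot 146 = 110 + - 2 i \sqrt{2} \cdot 146 = 110 - 292 i \sqrt{2}$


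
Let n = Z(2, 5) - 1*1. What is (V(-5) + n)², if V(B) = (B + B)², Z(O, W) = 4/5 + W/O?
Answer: 1046529/100 ≈ 10465.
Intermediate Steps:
Z(O, W) = ⅘ + W/O (Z(O, W) = 4*(⅕) + W/O = ⅘ + W/O)
V(B) = 4*B² (V(B) = (2*B)² = 4*B²)
n = 23/10 (n = (⅘ + 5/2) - 1*1 = (⅘ + 5*(½)) - 1 = (⅘ + 5/2) - 1 = 33/10 - 1 = 23/10 ≈ 2.3000)
(V(-5) + n)² = (4*(-5)² + 23/10)² = (4*25 + 23/10)² = (100 + 23/10)² = (1023/10)² = 1046529/100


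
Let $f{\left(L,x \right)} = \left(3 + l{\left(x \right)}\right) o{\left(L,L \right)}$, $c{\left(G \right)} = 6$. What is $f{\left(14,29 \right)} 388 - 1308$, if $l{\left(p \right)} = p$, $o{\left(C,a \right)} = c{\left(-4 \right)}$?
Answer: $73188$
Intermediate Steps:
$o{\left(C,a \right)} = 6$
$f{\left(L,x \right)} = 18 + 6 x$ ($f{\left(L,x \right)} = \left(3 + x\right) 6 = 18 + 6 x$)
$f{\left(14,29 \right)} 388 - 1308 = \left(18 + 6 \cdot 29\right) 388 - 1308 = \left(18 + 174\right) 388 - 1308 = 192 \cdot 388 - 1308 = 74496 - 1308 = 73188$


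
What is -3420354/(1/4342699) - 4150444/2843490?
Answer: -21117985887512948492/1421745 ≈ -1.4854e+13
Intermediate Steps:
-3420354/(1/4342699) - 4150444/2843490 = -3420354/1/4342699 - 4150444*1/2843490 = -3420354*4342699 - 2075222/1421745 = -14853567895446 - 2075222/1421745 = -21117985887512948492/1421745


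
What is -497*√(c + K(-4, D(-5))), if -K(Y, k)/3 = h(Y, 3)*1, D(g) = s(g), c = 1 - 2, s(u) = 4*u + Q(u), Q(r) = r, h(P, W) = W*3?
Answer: -994*I*√7 ≈ -2629.9*I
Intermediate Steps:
h(P, W) = 3*W
s(u) = 5*u (s(u) = 4*u + u = 5*u)
c = -1
D(g) = 5*g
K(Y, k) = -27 (K(Y, k) = -3*3*3 = -27)
-497*√(c + K(-4, D(-5))) = -497*√(-1 - 27) = -994*I*√7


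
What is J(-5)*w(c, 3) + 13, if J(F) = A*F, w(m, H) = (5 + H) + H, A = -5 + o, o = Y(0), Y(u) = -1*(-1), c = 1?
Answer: 233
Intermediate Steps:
Y(u) = 1
o = 1
A = -4 (A = -5 + 1 = -4)
w(m, H) = 5 + 2*H
J(F) = -4*F
J(-5)*w(c, 3) + 13 = (-4*(-5))*(5 + 2*3) + 13 = 20*(5 + 6) + 13 = 20*11 + 13 = 220 + 13 = 233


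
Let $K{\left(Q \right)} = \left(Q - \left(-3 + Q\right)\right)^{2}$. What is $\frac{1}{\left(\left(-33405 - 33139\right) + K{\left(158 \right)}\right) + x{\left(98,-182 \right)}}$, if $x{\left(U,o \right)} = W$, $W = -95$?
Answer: $- \frac{1}{66630} \approx -1.5008 \cdot 10^{-5}$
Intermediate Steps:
$x{\left(U,o \right)} = -95$
$K{\left(Q \right)} = 9$ ($K{\left(Q \right)} = 3^{2} = 9$)
$\frac{1}{\left(\left(-33405 - 33139\right) + K{\left(158 \right)}\right) + x{\left(98,-182 \right)}} = \frac{1}{\left(\left(-33405 - 33139\right) + 9\right) - 95} = \frac{1}{\left(-66544 + 9\right) - 95} = \frac{1}{-66535 - 95} = \frac{1}{-66630} = - \frac{1}{66630}$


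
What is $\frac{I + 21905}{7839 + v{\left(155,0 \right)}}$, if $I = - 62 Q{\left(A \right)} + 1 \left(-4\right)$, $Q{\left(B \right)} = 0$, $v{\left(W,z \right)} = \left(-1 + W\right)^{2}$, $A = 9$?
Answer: $\frac{21901}{31555} \approx 0.69406$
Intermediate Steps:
$I = -4$ ($I = \left(-62\right) 0 + 1 \left(-4\right) = 0 - 4 = -4$)
$\frac{I + 21905}{7839 + v{\left(155,0 \right)}} = \frac{-4 + 21905}{7839 + \left(-1 + 155\right)^{2}} = \frac{21901}{7839 + 154^{2}} = \frac{21901}{7839 + 23716} = \frac{21901}{31555}$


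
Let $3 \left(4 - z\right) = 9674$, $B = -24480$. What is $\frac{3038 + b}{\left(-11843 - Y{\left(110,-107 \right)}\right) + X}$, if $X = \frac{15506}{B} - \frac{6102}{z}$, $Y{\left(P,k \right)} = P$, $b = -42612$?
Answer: $\frac{2340067606560}{706723524343} \approx 3.3111$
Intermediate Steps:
$z = - \frac{9662}{3}$ ($z = 4 - \frac{9674}{3} = - \frac{9662}{3} \approx -3220.7$)
$X = \frac{74577977}{59131440}$ ($X = \frac{15506}{-24480} - \frac{6102}{- \frac{9662}{3}} = 15506 \left(- \frac{1}{24480}\right) - - \frac{9153}{4831} = - \frac{7753}{12240} + \frac{9153}{4831} = \frac{74577977}{59131440} \approx 1.2612$)
$\frac{3038 + b}{\left(-11843 - Y{\left(110,-107 \right)}\right) + X} = \frac{3038 - 42612}{\left(-11843 - 110\right) + \frac{74577977}{59131440}} = - \frac{39574}{\left(-11843 - 110\right) + \frac{74577977}{59131440}} = - \frac{39574}{-11953 + \frac{74577977}{59131440}} = - \frac{39574}{- \frac{706723524343}{59131440}} = \left(-39574\right) \left(- \frac{59131440}{706723524343}\right) = \frac{2340067606560}{706723524343}$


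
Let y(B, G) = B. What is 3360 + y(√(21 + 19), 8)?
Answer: 3360 + 2*√10 ≈ 3366.3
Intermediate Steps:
3360 + y(√(21 + 19), 8) = 3360 + √(21 + 19) = 3360 + √40 = 3360 + 2*√10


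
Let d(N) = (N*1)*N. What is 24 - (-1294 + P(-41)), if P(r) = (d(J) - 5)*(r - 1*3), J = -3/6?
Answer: 1109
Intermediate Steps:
J = -½ (J = -3*⅙ = -½ ≈ -0.50000)
d(N) = N² (d(N) = N*N = N²)
P(r) = 57/4 - 19*r/4 (P(r) = ((-½)² - 5)*(r - 1*3) = (¼ - 5)*(r - 3) = -19*(-3 + r)/4 = 57/4 - 19*r/4)
24 - (-1294 + P(-41)) = 24 - (-1294 + (57/4 - 19/4*(-41))) = 24 - (-1294 + (57/4 + 779/4)) = 24 - (-1294 + 209) = 24 - 1*(-1085) = 24 + 1085 = 1109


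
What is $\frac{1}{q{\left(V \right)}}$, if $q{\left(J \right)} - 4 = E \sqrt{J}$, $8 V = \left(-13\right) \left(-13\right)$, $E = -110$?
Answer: $- \frac{8}{511193} - \frac{715 \sqrt{2}}{511193} \approx -0.0019937$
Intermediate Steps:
$V = \frac{169}{8}$ ($V = \frac{\left(-13\right) \left(-13\right)}{8} = \frac{1}{8} \cdot 169 = \frac{169}{8} \approx 21.125$)
$q{\left(J \right)} = 4 - 110 \sqrt{J}$
$\frac{1}{q{\left(V \right)}} = \frac{1}{4 - 110 \sqrt{\frac{169}{8}}} = \frac{1}{4 - 110 \frac{13 \sqrt{2}}{4}} = \frac{1}{4 - \frac{715 \sqrt{2}}{2}}$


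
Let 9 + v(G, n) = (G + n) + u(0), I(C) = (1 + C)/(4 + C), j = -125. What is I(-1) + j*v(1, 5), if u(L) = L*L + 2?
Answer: 125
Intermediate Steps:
u(L) = 2 + L² (u(L) = L² + 2 = 2 + L²)
I(C) = (1 + C)/(4 + C)
v(G, n) = -7 + G + n (v(G, n) = -9 + ((G + n) + (2 + 0²)) = -9 + ((G + n) + (2 + 0)) = -9 + ((G + n) + 2) = -9 + (2 + G + n) = -7 + G + n)
I(-1) + j*v(1, 5) = (1 - 1)/(4 - 1) - 125*(-7 + 1 + 5) = 0/3 - 125*(-1) = (⅓)*0 + 125 = 0 + 125 = 125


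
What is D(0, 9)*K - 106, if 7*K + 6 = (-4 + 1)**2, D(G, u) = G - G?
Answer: -106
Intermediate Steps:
D(G, u) = 0
K = 3/7 (K = -6/7 + (-4 + 1)**2/7 = -6/7 + (1/7)*(-3)**2 = -6/7 + (1/7)*9 = -6/7 + 9/7 = 3/7 ≈ 0.42857)
D(0, 9)*K - 106 = 0*(3/7) - 106 = 0 - 106 = -106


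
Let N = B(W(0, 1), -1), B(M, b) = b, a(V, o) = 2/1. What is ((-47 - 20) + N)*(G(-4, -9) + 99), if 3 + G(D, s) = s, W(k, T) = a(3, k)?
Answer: -5916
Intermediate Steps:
a(V, o) = 2 (a(V, o) = 2*1 = 2)
W(k, T) = 2
N = -1
G(D, s) = -3 + s
((-47 - 20) + N)*(G(-4, -9) + 99) = ((-47 - 20) - 1)*((-3 - 9) + 99) = (-67 - 1)*(-12 + 99) = -68*87 = -5916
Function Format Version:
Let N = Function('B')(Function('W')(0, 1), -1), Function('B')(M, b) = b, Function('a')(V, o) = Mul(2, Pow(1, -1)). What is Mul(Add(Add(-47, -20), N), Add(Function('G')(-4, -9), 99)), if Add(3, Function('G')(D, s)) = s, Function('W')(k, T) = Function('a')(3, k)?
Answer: -5916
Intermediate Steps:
Function('a')(V, o) = 2 (Function('a')(V, o) = Mul(2, 1) = 2)
Function('W')(k, T) = 2
N = -1
Function('G')(D, s) = Add(-3, s)
Mul(Add(Add(-47, -20), N), Add(Function('G')(-4, -9), 99)) = Mul(Add(Add(-47, -20), -1), Add(Add(-3, -9), 99)) = Mul(Add(-67, -1), Add(-12, 99)) = Mul(-68, 87) = -5916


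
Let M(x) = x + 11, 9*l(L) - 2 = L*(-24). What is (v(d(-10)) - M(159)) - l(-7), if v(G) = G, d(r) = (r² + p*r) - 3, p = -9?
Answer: -17/9 ≈ -1.8889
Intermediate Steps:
d(r) = -3 + r² - 9*r (d(r) = (r² - 9*r) - 3 = -3 + r² - 9*r)
l(L) = 2/9 - 8*L/3 (l(L) = 2/9 + (L*(-24))/9 = 2/9 + (-24*L)/9 = 2/9 - 8*L/3)
M(x) = 11 + x
(v(d(-10)) - M(159)) - l(-7) = ((-3 + (-10)² - 9*(-10)) - (11 + 159)) - (2/9 - 8/3*(-7)) = ((-3 + 100 + 90) - 1*170) - (2/9 + 56/3) = (187 - 170) - 1*170/9 = 17 - 170/9 = -17/9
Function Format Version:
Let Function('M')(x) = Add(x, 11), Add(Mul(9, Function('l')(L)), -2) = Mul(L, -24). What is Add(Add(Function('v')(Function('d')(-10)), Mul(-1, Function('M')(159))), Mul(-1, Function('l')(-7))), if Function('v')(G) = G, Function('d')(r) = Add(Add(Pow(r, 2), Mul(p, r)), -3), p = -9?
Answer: Rational(-17, 9) ≈ -1.8889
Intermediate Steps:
Function('d')(r) = Add(-3, Pow(r, 2), Mul(-9, r)) (Function('d')(r) = Add(Add(Pow(r, 2), Mul(-9, r)), -3) = Add(-3, Pow(r, 2), Mul(-9, r)))
Function('l')(L) = Add(Rational(2, 9), Mul(Rational(-8, 3), L)) (Function('l')(L) = Add(Rational(2, 9), Mul(Rational(1, 9), Mul(L, -24))) = Add(Rational(2, 9), Mul(Rational(1, 9), Mul(-24, L))) = Add(Rational(2, 9), Mul(Rational(-8, 3), L)))
Function('M')(x) = Add(11, x)
Add(Add(Function('v')(Function('d')(-10)), Mul(-1, Function('M')(159))), Mul(-1, Function('l')(-7))) = Add(Add(Add(-3, Pow(-10, 2), Mul(-9, -10)), Mul(-1, Add(11, 159))), Mul(-1, Add(Rational(2, 9), Mul(Rational(-8, 3), -7)))) = Add(Add(Add(-3, 100, 90), Mul(-1, 170)), Mul(-1, Add(Rational(2, 9), Rational(56, 3)))) = Add(Add(187, -170), Mul(-1, Rational(170, 9))) = Add(17, Rational(-170, 9)) = Rational(-17, 9)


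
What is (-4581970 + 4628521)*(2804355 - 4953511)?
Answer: -100045360956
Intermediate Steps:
(-4581970 + 4628521)*(2804355 - 4953511) = 46551*(-2149156) = -100045360956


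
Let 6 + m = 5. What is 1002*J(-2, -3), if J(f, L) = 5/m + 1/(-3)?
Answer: -5344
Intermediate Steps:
m = -1 (m = -6 + 5 = -1)
J(f, L) = -16/3 (J(f, L) = 5/(-1) + 1/(-3) = 5*(-1) + 1*(-1/3) = -5 - 1/3 = -16/3)
1002*J(-2, -3) = 1002*(-16/3) = -5344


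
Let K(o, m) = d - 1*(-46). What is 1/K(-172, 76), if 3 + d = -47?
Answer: -1/4 ≈ -0.25000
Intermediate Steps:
d = -50 (d = -3 - 47 = -50)
K(o, m) = -4 (K(o, m) = -50 - 1*(-46) = -50 + 46 = -4)
1/K(-172, 76) = 1/(-4) = -1/4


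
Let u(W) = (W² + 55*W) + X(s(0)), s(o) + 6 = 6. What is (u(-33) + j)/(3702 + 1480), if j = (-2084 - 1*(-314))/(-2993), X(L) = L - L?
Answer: -1085574/7754863 ≈ -0.13999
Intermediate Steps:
s(o) = 0 (s(o) = -6 + 6 = 0)
X(L) = 0
j = 1770/2993 (j = (-2084 + 314)*(-1/2993) = -1770*(-1/2993) = 1770/2993 ≈ 0.59138)
u(W) = W² + 55*W (u(W) = (W² + 55*W) + 0 = W² + 55*W)
(u(-33) + j)/(3702 + 1480) = (-33*(55 - 33) + 1770/2993)/(3702 + 1480) = (-33*22 + 1770/2993)/5182 = (-726 + 1770/2993)*(1/5182) = -2171148/2993*1/5182 = -1085574/7754863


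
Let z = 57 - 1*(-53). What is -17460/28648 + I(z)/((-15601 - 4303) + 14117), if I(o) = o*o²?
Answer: -9557882255/41446494 ≈ -230.61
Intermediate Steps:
z = 110 (z = 57 + 53 = 110)
I(o) = o³
-17460/28648 + I(z)/((-15601 - 4303) + 14117) = -17460/28648 + 110³/((-15601 - 4303) + 14117) = -17460*1/28648 + 1331000/(-19904 + 14117) = -4365/7162 + 1331000/(-5787) = -4365/7162 + 1331000*(-1/5787) = -4365/7162 - 1331000/5787 = -9557882255/41446494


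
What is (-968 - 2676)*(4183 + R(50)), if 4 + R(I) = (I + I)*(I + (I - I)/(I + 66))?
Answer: -33448276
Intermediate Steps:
R(I) = -4 + 2*I**2 (R(I) = -4 + (I + I)*(I + (I - I)/(I + 66)) = -4 + (2*I)*(I + 0/(66 + I)) = -4 + (2*I)*(I + 0) = -4 + (2*I)*I = -4 + 2*I**2)
(-968 - 2676)*(4183 + R(50)) = (-968 - 2676)*(4183 + (-4 + 2*50**2)) = -3644*(4183 + (-4 + 2*2500)) = -3644*(4183 + (-4 + 5000)) = -3644*(4183 + 4996) = -3644*9179 = -33448276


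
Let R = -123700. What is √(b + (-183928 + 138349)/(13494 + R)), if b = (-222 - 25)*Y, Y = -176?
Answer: √527988218897066/110206 ≈ 208.50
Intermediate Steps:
b = 43472 (b = (-222 - 25)*(-176) = -247*(-176) = 43472)
√(b + (-183928 + 138349)/(13494 + R)) = √(43472 + (-183928 + 138349)/(13494 - 123700)) = √(43472 - 45579/(-110206)) = √(43472 - 45579*(-1/110206)) = √(43472 + 45579/110206) = √(4790920811/110206) = √527988218897066/110206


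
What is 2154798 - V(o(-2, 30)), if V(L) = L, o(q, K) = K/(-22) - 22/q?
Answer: 23702672/11 ≈ 2.1548e+6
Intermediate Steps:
o(q, K) = -22/q - K/22 (o(q, K) = K*(-1/22) - 22/q = -K/22 - 22/q = -22/q - K/22)
2154798 - V(o(-2, 30)) = 2154798 - (-22/(-2) - 1/22*30) = 2154798 - (-22*(-½) - 15/11) = 2154798 - (11 - 15/11) = 2154798 - 1*106/11 = 2154798 - 106/11 = 23702672/11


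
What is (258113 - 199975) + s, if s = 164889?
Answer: 223027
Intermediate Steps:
(258113 - 199975) + s = (258113 - 199975) + 164889 = 58138 + 164889 = 223027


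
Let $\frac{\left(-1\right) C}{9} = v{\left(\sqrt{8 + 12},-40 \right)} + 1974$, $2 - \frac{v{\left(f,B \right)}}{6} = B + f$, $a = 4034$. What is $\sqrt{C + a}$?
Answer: $2 \sqrt{-4000 + 27 \sqrt{5}} \approx 125.53 i$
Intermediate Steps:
$v{\left(f,B \right)} = 12 - 6 B - 6 f$ ($v{\left(f,B \right)} = 12 - 6 \left(B + f\right) = 12 - \left(6 B + 6 f\right) = 12 - 6 B - 6 f$)
$C = -20034 + 108 \sqrt{5}$ ($C = - 9 \left(\left(12 - -240 - 6 \sqrt{8 + 12}\right) + 1974\right) = - 9 \left(\left(12 + 240 - 6 \sqrt{20}\right) + 1974\right) = - 9 \left(\left(12 + 240 - 6 \cdot 2 \sqrt{5}\right) + 1974\right) = - 9 \left(\left(12 + 240 - 12 \sqrt{5}\right) + 1974\right) = - 9 \left(\left(252 - 12 \sqrt{5}\right) + 1974\right) = - 9 \left(2226 - 12 \sqrt{5}\right) = -20034 + 108 \sqrt{5} \approx -19793.0$)
$\sqrt{C + a} = \sqrt{\left(-20034 + 108 \sqrt{5}\right) + 4034} = \sqrt{-16000 + 108 \sqrt{5}}$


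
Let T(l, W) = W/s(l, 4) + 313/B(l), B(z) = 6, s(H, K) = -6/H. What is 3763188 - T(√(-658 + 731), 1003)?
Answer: 22578815/6 + 1003*√73/6 ≈ 3.7646e+6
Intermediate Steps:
T(l, W) = 313/6 - W*l/6 (T(l, W) = W/((-6/l)) + 313/6 = W*(-l/6) + 313*(⅙) = -W*l/6 + 313/6 = 313/6 - W*l/6)
3763188 - T(√(-658 + 731), 1003) = 3763188 - (313/6 - ⅙*1003*√(-658 + 731)) = 3763188 - (313/6 - ⅙*1003*√73) = 3763188 - (313/6 - 1003*√73/6) = 3763188 + (-313/6 + 1003*√73/6) = 22578815/6 + 1003*√73/6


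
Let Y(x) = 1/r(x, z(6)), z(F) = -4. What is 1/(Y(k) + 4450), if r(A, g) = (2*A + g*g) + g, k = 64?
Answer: 140/623001 ≈ 0.00022472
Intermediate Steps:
r(A, g) = g + g**2 + 2*A (r(A, g) = (2*A + g**2) + g = (g**2 + 2*A) + g = g + g**2 + 2*A)
Y(x) = 1/(12 + 2*x) (Y(x) = 1/(-4 + (-4)**2 + 2*x) = 1/(-4 + 16 + 2*x) = 1/(12 + 2*x))
1/(Y(k) + 4450) = 1/(1/(2*(6 + 64)) + 4450) = 1/((1/2)/70 + 4450) = 1/((1/2)*(1/70) + 4450) = 1/(1/140 + 4450) = 1/(623001/140) = 140/623001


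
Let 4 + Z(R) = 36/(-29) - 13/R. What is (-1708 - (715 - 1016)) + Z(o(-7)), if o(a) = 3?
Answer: -123242/87 ≈ -1416.6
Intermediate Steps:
Z(R) = -152/29 - 13/R (Z(R) = -4 + (36/(-29) - 13/R) = -4 + (36*(-1/29) - 13/R) = -4 + (-36/29 - 13/R) = -152/29 - 13/R)
(-1708 - (715 - 1016)) + Z(o(-7)) = (-1708 - (715 - 1016)) + (-152/29 - 13/3) = (-1708 - 1*(-301)) + (-152/29 - 13*1/3) = (-1708 + 301) + (-152/29 - 13/3) = -1407 - 833/87 = -123242/87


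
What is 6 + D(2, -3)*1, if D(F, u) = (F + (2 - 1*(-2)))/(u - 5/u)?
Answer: 3/2 ≈ 1.5000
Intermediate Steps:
D(F, u) = (4 + F)/(u - 5/u) (D(F, u) = (F + (2 + 2))/(u - 5/u) = (F + 4)/(u - 5/u) = (4 + F)/(u - 5/u))
6 + D(2, -3)*1 = 6 - 3*(4 + 2)/(-5 + (-3)²)*1 = 6 - 3*6/(-5 + 9)*1 = 6 - 3*6/4*1 = 6 - 3*¼*6*1 = 6 - 9/2*1 = 6 - 9/2 = 3/2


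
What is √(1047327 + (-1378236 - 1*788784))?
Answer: I*√1119693 ≈ 1058.2*I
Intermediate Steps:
√(1047327 + (-1378236 - 1*788784)) = √(1047327 + (-1378236 - 788784)) = √(1047327 - 2167020) = √(-1119693) = I*√1119693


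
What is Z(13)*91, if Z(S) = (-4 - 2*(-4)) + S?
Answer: 1547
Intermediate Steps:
Z(S) = 4 + S (Z(S) = (-4 + 8) + S = 4 + S)
Z(13)*91 = (4 + 13)*91 = 17*91 = 1547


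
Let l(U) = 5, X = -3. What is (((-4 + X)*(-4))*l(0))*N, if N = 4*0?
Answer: 0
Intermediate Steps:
N = 0
(((-4 + X)*(-4))*l(0))*N = (((-4 - 3)*(-4))*5)*0 = (-7*(-4)*5)*0 = (28*5)*0 = 140*0 = 0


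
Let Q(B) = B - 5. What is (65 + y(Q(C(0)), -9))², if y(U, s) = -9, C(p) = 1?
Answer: 3136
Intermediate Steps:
Q(B) = -5 + B
(65 + y(Q(C(0)), -9))² = (65 - 9)² = 56² = 3136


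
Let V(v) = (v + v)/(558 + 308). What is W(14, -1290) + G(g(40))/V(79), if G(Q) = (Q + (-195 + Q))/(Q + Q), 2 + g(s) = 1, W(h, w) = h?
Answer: 87513/158 ≈ 553.88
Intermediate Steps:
g(s) = -1 (g(s) = -2 + 1 = -1)
G(Q) = (-195 + 2*Q)/(2*Q) (G(Q) = (-195 + 2*Q)/((2*Q)) = (-195 + 2*Q)*(1/(2*Q)) = (-195 + 2*Q)/(2*Q))
V(v) = v/433 (V(v) = (2*v)/866 = (2*v)*(1/866) = v/433)
W(14, -1290) + G(g(40))/V(79) = 14 + ((-195/2 - 1)/(-1))/(((1/433)*79)) = 14 + (-1*(-197/2))/(79/433) = 14 + (197/2)*(433/79) = 14 + 85301/158 = 87513/158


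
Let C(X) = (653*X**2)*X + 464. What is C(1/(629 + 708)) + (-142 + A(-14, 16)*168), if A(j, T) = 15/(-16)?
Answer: 786303340043/4779959506 ≈ 164.50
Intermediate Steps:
A(j, T) = -15/16 (A(j, T) = 15*(-1/16) = -15/16)
C(X) = 464 + 653*X**3 (C(X) = 653*X**3 + 464 = 464 + 653*X**3)
C(1/(629 + 708)) + (-142 + A(-14, 16)*168) = (464 + 653*(1/(629 + 708))**3) + (-142 - 15/16*168) = (464 + 653*(1/1337)**3) + (-142 - 315/2) = (464 + 653*(1/1337)**3) - 599/2 = (464 + 653*(1/2389979753)) - 599/2 = (464 + 653/2389979753) - 599/2 = 1108950606045/2389979753 - 599/2 = 786303340043/4779959506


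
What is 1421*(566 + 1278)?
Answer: 2620324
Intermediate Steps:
1421*(566 + 1278) = 1421*1844 = 2620324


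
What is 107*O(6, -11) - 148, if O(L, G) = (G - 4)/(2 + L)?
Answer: -2789/8 ≈ -348.63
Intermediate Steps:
O(L, G) = (-4 + G)/(2 + L)
107*O(6, -11) - 148 = 107*((-4 - 11)/(2 + 6)) - 148 = 107*(-15/8) - 148 = -1605/8 - 148 = -2789/8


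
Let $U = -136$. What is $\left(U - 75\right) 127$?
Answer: $-26797$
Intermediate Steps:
$\left(U - 75\right) 127 = \left(-136 - 75\right) 127 = \left(-211\right) 127 = -26797$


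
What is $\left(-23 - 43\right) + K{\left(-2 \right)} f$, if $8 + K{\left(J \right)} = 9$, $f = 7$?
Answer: $-59$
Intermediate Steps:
$K{\left(J \right)} = 1$ ($K{\left(J \right)} = -8 + 9 = 1$)
$\left(-23 - 43\right) + K{\left(-2 \right)} f = \left(-23 - 43\right) + 1 \cdot 7 = \left(-23 - 43\right) + 7 = -66 + 7 = -59$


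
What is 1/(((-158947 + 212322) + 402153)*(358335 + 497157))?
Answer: 1/389700559776 ≈ 2.5661e-12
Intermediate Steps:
1/(((-158947 + 212322) + 402153)*(358335 + 497157)) = 1/((53375 + 402153)*855492) = 1/(455528*855492) = 1/389700559776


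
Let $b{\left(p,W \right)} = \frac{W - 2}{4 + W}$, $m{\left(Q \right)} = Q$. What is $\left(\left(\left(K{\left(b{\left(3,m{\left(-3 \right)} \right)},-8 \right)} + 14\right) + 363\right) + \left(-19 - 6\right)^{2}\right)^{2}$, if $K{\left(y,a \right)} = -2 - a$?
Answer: $1016064$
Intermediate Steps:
$b{\left(p,W \right)} = \frac{-2 + W}{4 + W}$
$\left(\left(\left(K{\left(b{\left(3,m{\left(-3 \right)} \right)},-8 \right)} + 14\right) + 363\right) + \left(-19 - 6\right)^{2}\right)^{2} = \left(\left(\left(\left(-2 - -8\right) + 14\right) + 363\right) + \left(-19 - 6\right)^{2}\right)^{2} = \left(\left(\left(\left(-2 + 8\right) + 14\right) + 363\right) + \left(-25\right)^{2}\right)^{2} = \left(\left(\left(6 + 14\right) + 363\right) + 625\right)^{2} = \left(\left(20 + 363\right) + 625\right)^{2} = \left(383 + 625\right)^{2} = 1008^{2} = 1016064$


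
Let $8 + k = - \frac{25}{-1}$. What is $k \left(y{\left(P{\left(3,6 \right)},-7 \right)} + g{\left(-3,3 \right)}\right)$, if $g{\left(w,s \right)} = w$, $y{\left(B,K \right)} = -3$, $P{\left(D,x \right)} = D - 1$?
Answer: $-102$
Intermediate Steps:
$P{\left(D,x \right)} = -1 + D$ ($P{\left(D,x \right)} = D - 1 = -1 + D$)
$k = 17$ ($k = -8 - \frac{25}{-1} = -8 - -25 = -8 + 25 = 17$)
$k \left(y{\left(P{\left(3,6 \right)},-7 \right)} + g{\left(-3,3 \right)}\right) = 17 \left(-3 - 3\right) = 17 \left(-6\right) = -102$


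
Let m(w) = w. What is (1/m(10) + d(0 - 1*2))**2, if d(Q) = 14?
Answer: 19881/100 ≈ 198.81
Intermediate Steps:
(1/m(10) + d(0 - 1*2))**2 = (1/10 + 14)**2 = (141/10)**2 = 19881/100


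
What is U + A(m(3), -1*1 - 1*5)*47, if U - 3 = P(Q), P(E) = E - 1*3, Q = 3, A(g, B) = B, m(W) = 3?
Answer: -279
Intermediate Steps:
P(E) = -3 + E (P(E) = E - 3 = -3 + E)
U = 3 (U = 3 + (-3 + 3) = 3 + 0 = 3)
U + A(m(3), -1*1 - 1*5)*47 = 3 + (-1*1 - 1*5)*47 = 3 + (-1 - 5)*47 = 3 - 6*47 = 3 - 282 = -279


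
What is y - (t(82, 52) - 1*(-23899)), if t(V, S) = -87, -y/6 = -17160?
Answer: 79148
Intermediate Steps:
y = 102960 (y = -6*(-17160) = 102960)
y - (t(82, 52) - 1*(-23899)) = 102960 - (-87 - 1*(-23899)) = 102960 - (-87 + 23899) = 102960 - 1*23812 = 102960 - 23812 = 79148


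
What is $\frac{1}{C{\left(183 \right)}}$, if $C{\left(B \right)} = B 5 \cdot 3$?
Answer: $\frac{1}{2745} \approx 0.0003643$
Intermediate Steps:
$C{\left(B \right)} = 15 B$ ($C{\left(B \right)} = 5 B 3 = 15 B$)
$\frac{1}{C{\left(183 \right)}} = \frac{1}{15 \cdot 183} = \frac{1}{2745}$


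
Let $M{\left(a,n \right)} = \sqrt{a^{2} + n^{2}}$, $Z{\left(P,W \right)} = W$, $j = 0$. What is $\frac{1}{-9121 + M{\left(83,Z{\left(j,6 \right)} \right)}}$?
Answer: $- \frac{9121}{83185716} - \frac{5 \sqrt{277}}{83185716} \approx -0.00011065$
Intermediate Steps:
$\frac{1}{-9121 + M{\left(83,Z{\left(j,6 \right)} \right)}} = \frac{1}{-9121 + \sqrt{83^{2} + 6^{2}}} = \frac{1}{-9121 + \sqrt{6889 + 36}} = \frac{1}{-9121 + \sqrt{6925}} = \frac{1}{-9121 + 5 \sqrt{277}}$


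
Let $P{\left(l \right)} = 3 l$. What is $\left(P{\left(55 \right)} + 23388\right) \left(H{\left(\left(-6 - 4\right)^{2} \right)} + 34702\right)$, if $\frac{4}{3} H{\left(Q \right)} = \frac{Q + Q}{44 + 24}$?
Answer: $\frac{27791197479}{34} \approx 8.1739 \cdot 10^{8}$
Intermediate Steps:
$H{\left(Q \right)} = \frac{3 Q}{136}$ ($H{\left(Q \right)} = \frac{3 \frac{Q + Q}{44 + 24}}{4} = \frac{3 \frac{2 Q}{68}}{4} = \frac{3 \cdot 2 Q \frac{1}{68}}{4} = \frac{3 \frac{Q}{34}}{4} = \frac{3 Q}{136}$)
$\left(P{\left(55 \right)} + 23388\right) \left(H{\left(\left(-6 - 4\right)^{2} \right)} + 34702\right) = \left(3 \cdot 55 + 23388\right) \left(\frac{3 \left(-6 - 4\right)^{2}}{136} + 34702\right) = \left(165 + 23388\right) \left(\frac{3 \left(-10\right)^{2}}{136} + 34702\right) = 23553 \left(\frac{3}{136} \cdot 100 + 34702\right) = 23553 \left(\frac{75}{34} + 34702\right) = 23553 \cdot \frac{1179943}{34} = \frac{27791197479}{34}$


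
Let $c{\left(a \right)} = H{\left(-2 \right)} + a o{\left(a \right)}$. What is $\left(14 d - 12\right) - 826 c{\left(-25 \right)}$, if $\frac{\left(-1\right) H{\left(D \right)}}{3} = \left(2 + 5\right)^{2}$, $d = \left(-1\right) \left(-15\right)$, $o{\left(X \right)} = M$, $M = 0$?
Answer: $121620$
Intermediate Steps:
$o{\left(X \right)} = 0$
$d = 15$
$H{\left(D \right)} = -147$ ($H{\left(D \right)} = - 3 \left(2 + 5\right)^{2} = - 3 \cdot 7^{2} = \left(-3\right) 49 = -147$)
$c{\left(a \right)} = -147$ ($c{\left(a \right)} = -147 + a 0 = -147 + 0 = -147$)
$\left(14 d - 12\right) - 826 c{\left(-25 \right)} = \left(14 \cdot 15 - 12\right) - -121422 = \left(210 - 12\right) + 121422 = 198 + 121422 = 121620$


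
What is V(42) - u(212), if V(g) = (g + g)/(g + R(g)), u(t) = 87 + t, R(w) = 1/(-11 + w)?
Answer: -386993/1303 ≈ -297.00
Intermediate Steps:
V(g) = 2*g/(g + 1/(-11 + g)) (V(g) = (g + g)/(g + 1/(-11 + g)) = (2*g)/(g + 1/(-11 + g)) = 2*g/(g + 1/(-11 + g)))
V(42) - u(212) = 2*42*(-11 + 42)/(1 + 42*(-11 + 42)) - (87 + 212) = 2*42*31/(1 + 42*31) - 1*299 = 2*42*31/(1 + 1302) - 299 = 2*42*31/1303 - 299 = 2*42*(1/1303)*31 - 299 = 2604/1303 - 299 = -386993/1303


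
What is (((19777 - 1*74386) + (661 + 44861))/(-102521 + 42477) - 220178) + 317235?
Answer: 5827699595/60044 ≈ 97057.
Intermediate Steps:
(((19777 - 1*74386) + (661 + 44861))/(-102521 + 42477) - 220178) + 317235 = (((19777 - 74386) + 45522)/(-60044) - 220178) + 317235 = ((-54609 + 45522)*(-1/60044) - 220178) + 317235 = (-9087*(-1/60044) - 220178) + 317235 = (9087/60044 - 220178) + 317235 = -13220358745/60044 + 317235 = 5827699595/60044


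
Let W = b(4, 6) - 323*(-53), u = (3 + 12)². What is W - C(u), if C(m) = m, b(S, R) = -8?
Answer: 16886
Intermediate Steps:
u = 225 (u = 15² = 225)
W = 17111 (W = -8 - 323*(-53) = -8 + 17119 = 17111)
W - C(u) = 17111 - 1*225 = 17111 - 225 = 16886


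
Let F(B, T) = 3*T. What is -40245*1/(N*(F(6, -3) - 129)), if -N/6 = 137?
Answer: -13415/37812 ≈ -0.35478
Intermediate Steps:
N = -822 (N = -6*137 = -822)
-40245*1/(N*(F(6, -3) - 129)) = -40245*(-1/(822*(3*(-3) - 129))) = -40245*(-1/(822*(-9 - 129))) = -40245/((-822*(-138))) = -40245/113436 = -40245*1/113436 = -13415/37812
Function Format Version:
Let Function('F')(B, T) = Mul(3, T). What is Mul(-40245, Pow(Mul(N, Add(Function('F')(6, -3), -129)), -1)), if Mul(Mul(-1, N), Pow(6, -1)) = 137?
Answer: Rational(-13415, 37812) ≈ -0.35478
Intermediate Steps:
N = -822 (N = Mul(-6, 137) = -822)
Mul(-40245, Pow(Mul(N, Add(Function('F')(6, -3), -129)), -1)) = Mul(-40245, Pow(Mul(-822, Add(Mul(3, -3), -129)), -1)) = Mul(-40245, Pow(Mul(-822, Add(-9, -129)), -1)) = Mul(-40245, Pow(Mul(-822, -138), -1)) = Mul(-40245, Pow(113436, -1)) = Mul(-40245, Rational(1, 113436)) = Rational(-13415, 37812)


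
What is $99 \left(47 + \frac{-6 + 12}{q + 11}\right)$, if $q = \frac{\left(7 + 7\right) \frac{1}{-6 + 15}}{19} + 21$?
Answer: $\frac{12813966}{2743} \approx 4671.5$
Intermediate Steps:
$q = \frac{3605}{171}$ ($q = \frac{14}{9} \cdot \frac{1}{19} + 21 = \frac{14}{171} + 21 = \frac{3605}{171} \approx 21.082$)
$99 \left(47 + \frac{-6 + 12}{q + 11}\right) = 99 \left(47 + \frac{-6 + 12}{\frac{3605}{171} + 11}\right) = 99 \left(47 + \frac{6}{\frac{5486}{171}}\right) = 99 \left(47 + 6 \cdot \frac{171}{5486}\right) = 99 \left(47 + \frac{513}{2743}\right) = 99 \cdot \frac{129434}{2743} = \frac{12813966}{2743}$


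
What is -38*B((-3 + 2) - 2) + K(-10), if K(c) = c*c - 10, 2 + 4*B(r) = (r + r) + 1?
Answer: 313/2 ≈ 156.50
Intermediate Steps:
B(r) = -¼ + r/2 (B(r) = -½ + ((r + r) + 1)/4 = -½ + (2*r + 1)/4 = -½ + (1 + 2*r)/4 = -½ + (¼ + r/2) = -¼ + r/2)
K(c) = -10 + c² (K(c) = c² - 10 = -10 + c²)
-38*B((-3 + 2) - 2) + K(-10) = -38*(-¼ + ((-3 + 2) - 2)/2) + (-10 + (-10)²) = -38*(-¼ + (-1 - 2)/2) + (-10 + 100) = -38*(-¼ + (½)*(-3)) + 90 = -38*(-¼ - 3/2) + 90 = -38*(-7/4) + 90 = 133/2 + 90 = 313/2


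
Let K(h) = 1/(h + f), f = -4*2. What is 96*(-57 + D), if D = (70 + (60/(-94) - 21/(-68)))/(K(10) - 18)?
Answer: -163712496/27965 ≈ -5854.2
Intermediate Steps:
f = -8
K(h) = 1/(-8 + h) (K(h) = 1/(h - 8) = 1/(-8 + h))
D = -222667/55930 (D = (70 + (60/(-94) - 21/(-68)))/(1/(-8 + 10) - 18) = (70 + (60*(-1/94) - 21*(-1/68)))/(1/2 - 18) = (70 + (-30/47 + 21/68))/(½ - 18) = (70 - 1053/3196)/(-35/2) = (222667/3196)*(-2/35) = -222667/55930 ≈ -3.9812)
96*(-57 + D) = 96*(-57 - 222667/55930) = 96*(-3410677/55930) = -163712496/27965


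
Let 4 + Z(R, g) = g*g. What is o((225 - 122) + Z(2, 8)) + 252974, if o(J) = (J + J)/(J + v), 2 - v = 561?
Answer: 50088689/198 ≈ 2.5297e+5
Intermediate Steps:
v = -559 (v = 2 - 1*561 = 2 - 561 = -559)
Z(R, g) = -4 + g**2 (Z(R, g) = -4 + g*g = -4 + g**2)
o(J) = 2*J/(-559 + J) (o(J) = (J + J)/(J - 559) = (2*J)/(-559 + J) = 2*J/(-559 + J))
o((225 - 122) + Z(2, 8)) + 252974 = 2*((225 - 122) + (-4 + 8**2))/(-559 + ((225 - 122) + (-4 + 8**2))) + 252974 = 2*(103 + (-4 + 64))/(-559 + (103 + (-4 + 64))) + 252974 = 2*(103 + 60)/(-559 + (103 + 60)) + 252974 = 2*163/(-559 + 163) + 252974 = 2*163/(-396) + 252974 = 2*163*(-1/396) + 252974 = -163/198 + 252974 = 50088689/198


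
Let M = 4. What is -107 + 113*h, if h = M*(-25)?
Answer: -11407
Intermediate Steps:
h = -100 (h = 4*(-25) = -100)
-107 + 113*h = -107 + 113*(-100) = -107 - 11300 = -11407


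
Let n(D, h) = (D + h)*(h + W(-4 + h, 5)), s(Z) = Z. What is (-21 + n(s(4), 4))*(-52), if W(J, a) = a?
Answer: -2652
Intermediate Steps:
n(D, h) = (5 + h)*(D + h) (n(D, h) = (D + h)*(h + 5) = (D + h)*(5 + h) = (5 + h)*(D + h))
(-21 + n(s(4), 4))*(-52) = (-21 + (4² + 5*4 + 5*4 + 4*4))*(-52) = (-21 + (16 + 20 + 20 + 16))*(-52) = (-21 + 72)*(-52) = 51*(-52) = -2652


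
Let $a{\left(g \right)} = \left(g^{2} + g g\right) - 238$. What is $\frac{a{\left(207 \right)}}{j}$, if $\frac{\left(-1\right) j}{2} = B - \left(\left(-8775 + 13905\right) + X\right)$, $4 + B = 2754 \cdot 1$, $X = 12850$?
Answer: $\frac{4273}{1523} \approx 2.8056$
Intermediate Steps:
$a{\left(g \right)} = -238 + 2 g^{2}$ ($a{\left(g \right)} = \left(g^{2} + g^{2}\right) - 238 = 2 g^{2} - 238 = -238 + 2 g^{2}$)
$B = 2750$ ($B = -4 + 2754 \cdot 1 = -4 + 2754 = 2750$)
$j = 30460$ ($j = - 2 \left(2750 - \left(\left(-8775 + 13905\right) + 12850\right)\right) = - 2 \left(2750 - \left(5130 + 12850\right)\right) = - 2 \left(2750 - 17980\right) = \left(-2\right) \left(-15230\right) = 30460$)
$\frac{a{\left(207 \right)}}{j} = \frac{-238 + 2 \cdot 207^{2}}{30460} = \left(-238 + 2 \cdot 42849\right) \frac{1}{30460} = \left(-238 + 85698\right) \frac{1}{30460} = 85460 \cdot \frac{1}{30460} = \frac{4273}{1523}$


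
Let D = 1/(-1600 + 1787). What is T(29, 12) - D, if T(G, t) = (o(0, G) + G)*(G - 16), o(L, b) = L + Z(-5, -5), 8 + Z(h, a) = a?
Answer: 38895/187 ≈ 207.99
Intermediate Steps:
Z(h, a) = -8 + a
D = 1/187 ≈ 0.0053476
o(L, b) = -13 + L (o(L, b) = L + (-8 - 5) = L - 13 = -13 + L)
T(G, t) = (-16 + G)*(-13 + G) (T(G, t) = ((-13 + 0) + G)*(G - 16) = (-13 + G)*(-16 + G) = (-16 + G)*(-13 + G))
T(29, 12) - D = (208 + 29² - 29*29) - 1*1/187 = (208 + 841 - 841) - 1/187 = 208 - 1/187 = 38895/187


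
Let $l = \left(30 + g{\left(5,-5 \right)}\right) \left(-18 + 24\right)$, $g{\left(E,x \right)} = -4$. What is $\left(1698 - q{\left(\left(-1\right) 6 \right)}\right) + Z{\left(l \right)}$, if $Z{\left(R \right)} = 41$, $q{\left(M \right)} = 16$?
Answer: $1723$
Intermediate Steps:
$l = 156$ ($l = \left(30 - 4\right) \left(-18 + 24\right) = 26 \cdot 6 = 156$)
$\left(1698 - q{\left(\left(-1\right) 6 \right)}\right) + Z{\left(l \right)} = \left(1698 - 16\right) + 41 = 1682 + 41 = 1723$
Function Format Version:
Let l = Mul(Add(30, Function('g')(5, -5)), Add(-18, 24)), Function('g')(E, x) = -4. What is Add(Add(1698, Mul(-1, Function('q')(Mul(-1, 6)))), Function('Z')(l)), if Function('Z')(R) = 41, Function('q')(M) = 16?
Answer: 1723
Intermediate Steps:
l = 156 (l = Mul(Add(30, -4), Add(-18, 24)) = Mul(26, 6) = 156)
Add(Add(1698, Mul(-1, Function('q')(Mul(-1, 6)))), Function('Z')(l)) = Add(Add(1698, Mul(-1, 16)), 41) = Add(Add(1698, -16), 41) = Add(1682, 41) = 1723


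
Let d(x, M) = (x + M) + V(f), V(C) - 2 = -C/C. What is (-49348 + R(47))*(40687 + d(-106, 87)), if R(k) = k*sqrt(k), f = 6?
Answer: -2006933812 + 1911443*sqrt(47) ≈ -1.9938e+9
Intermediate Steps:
V(C) = 1 (V(C) = 2 - C/C = 2 - 1*1 = 2 - 1 = 1)
d(x, M) = 1 + M + x (d(x, M) = (x + M) + 1 = (M + x) + 1 = 1 + M + x)
R(k) = k**(3/2)
(-49348 + R(47))*(40687 + d(-106, 87)) = (-49348 + 47**(3/2))*(40687 + (1 + 87 - 106)) = (-49348 + 47*sqrt(47))*(40687 - 18) = (-49348 + 47*sqrt(47))*40669 = -2006933812 + 1911443*sqrt(47)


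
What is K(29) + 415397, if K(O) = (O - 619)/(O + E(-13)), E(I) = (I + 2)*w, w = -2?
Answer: 21184657/51 ≈ 4.1539e+5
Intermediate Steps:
E(I) = -4 - 2*I (E(I) = (I + 2)*(-2) = (2 + I)*(-2) = -4 - 2*I)
K(O) = (-619 + O)/(22 + O) (K(O) = (O - 619)/(O + (-4 - 2*(-13))) = (-619 + O)/(O + (-4 + 26)) = (-619 + O)/(O + 22) = (-619 + O)/(22 + O))
K(29) + 415397 = (-619 + 29)/(22 + 29) + 415397 = -590/51 + 415397 = 21184657/51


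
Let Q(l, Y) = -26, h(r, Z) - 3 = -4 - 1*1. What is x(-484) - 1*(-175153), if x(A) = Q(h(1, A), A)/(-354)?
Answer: 31002094/177 ≈ 1.7515e+5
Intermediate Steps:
h(r, Z) = -2 (h(r, Z) = 3 + (-4 - 1*1) = 3 + (-4 - 1) = 3 - 5 = -2)
x(A) = 13/177 (x(A) = -26/(-354) = -26*(-1/354) = 13/177)
x(-484) - 1*(-175153) = 13/177 - 1*(-175153) = 13/177 + 175153 = 31002094/177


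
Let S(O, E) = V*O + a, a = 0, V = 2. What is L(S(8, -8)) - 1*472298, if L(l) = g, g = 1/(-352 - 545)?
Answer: -423651307/897 ≈ -4.7230e+5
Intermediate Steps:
S(O, E) = 2*O (S(O, E) = 2*O + 0 = 2*O)
g = -1/897 (g = 1/(-897) = -1/897 ≈ -0.0011148)
L(l) = -1/897
L(S(8, -8)) - 1*472298 = -1/897 - 1*472298 = -1/897 - 472298 = -423651307/897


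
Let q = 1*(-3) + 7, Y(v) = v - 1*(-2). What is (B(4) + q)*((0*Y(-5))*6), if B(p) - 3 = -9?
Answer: 0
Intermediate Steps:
Y(v) = 2 + v (Y(v) = v + 2 = 2 + v)
B(p) = -6 (B(p) = 3 - 9 = -6)
q = 4 (q = -3 + 7 = 4)
(B(4) + q)*((0*Y(-5))*6) = (-6 + 4)*((0*(2 - 5))*6) = -2*0*(-3)*6 = -0*6 = -2*0 = 0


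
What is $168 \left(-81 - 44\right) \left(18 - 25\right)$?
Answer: $147000$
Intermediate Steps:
$168 \left(-81 - 44\right) \left(18 - 25\right) = 168 \left(\left(-125\right) \left(-7\right)\right) = 168 \cdot 875 = 147000$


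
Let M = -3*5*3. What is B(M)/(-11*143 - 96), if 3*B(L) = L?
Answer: 15/1669 ≈ 0.0089874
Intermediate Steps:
M = -45 (M = -15*3 = -45)
B(L) = L/3
B(M)/(-11*143 - 96) = ((⅓)*(-45))/(-11*143 - 96) = -15/(-1573 - 96) = -15/(-1669) = -15*(-1/1669) = 15/1669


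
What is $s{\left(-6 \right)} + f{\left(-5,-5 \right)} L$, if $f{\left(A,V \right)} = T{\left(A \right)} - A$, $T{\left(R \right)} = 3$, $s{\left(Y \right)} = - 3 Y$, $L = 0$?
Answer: $18$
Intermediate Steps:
$f{\left(A,V \right)} = 3 - A$
$s{\left(-6 \right)} + f{\left(-5,-5 \right)} L = \left(-3\right) \left(-6\right) + \left(3 - -5\right) 0 = 18 + \left(3 + 5\right) 0 = 18 + 8 \cdot 0 = 18 + 0 = 18$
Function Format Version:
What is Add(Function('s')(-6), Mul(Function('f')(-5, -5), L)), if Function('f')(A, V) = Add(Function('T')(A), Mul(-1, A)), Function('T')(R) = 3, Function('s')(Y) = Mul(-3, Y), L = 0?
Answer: 18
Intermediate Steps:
Function('f')(A, V) = Add(3, Mul(-1, A))
Add(Function('s')(-6), Mul(Function('f')(-5, -5), L)) = Add(Mul(-3, -6), Mul(Add(3, Mul(-1, -5)), 0)) = Add(18, Mul(Add(3, 5), 0)) = Add(18, Mul(8, 0)) = Add(18, 0) = 18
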